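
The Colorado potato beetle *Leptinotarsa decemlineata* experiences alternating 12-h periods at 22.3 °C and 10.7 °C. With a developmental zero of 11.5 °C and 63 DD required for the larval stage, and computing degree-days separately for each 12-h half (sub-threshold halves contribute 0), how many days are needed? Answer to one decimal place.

Day half: max(0, 22.3 − 11.5) × 0.5 = 10.8 × 0.5 = 5.40 DD.
Night half: max(0, 10.7 − 11.5) × 0.5 = 0.0 × 0.5 = 0.00 DD.
Per 24 h: 5.40 DD/day.
Duration = 63 / 5.40 = 11.667 ≈ 11.7 days.

11.7 days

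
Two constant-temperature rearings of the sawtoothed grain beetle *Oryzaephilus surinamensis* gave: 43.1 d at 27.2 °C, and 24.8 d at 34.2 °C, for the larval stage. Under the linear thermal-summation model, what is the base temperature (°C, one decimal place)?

17.7 °C

Linear rate model ⇒ the product D·(T − T_b) is constant across temperatures.
43.1·(27.2 − T_b) = 24.8·(34.2 − T_b)
T_b = (43.1·27.2 − 24.8·34.2) / (43.1 − 24.8) = 324.16 / 18.3 = 17.714 °C ≈ 17.7 °C.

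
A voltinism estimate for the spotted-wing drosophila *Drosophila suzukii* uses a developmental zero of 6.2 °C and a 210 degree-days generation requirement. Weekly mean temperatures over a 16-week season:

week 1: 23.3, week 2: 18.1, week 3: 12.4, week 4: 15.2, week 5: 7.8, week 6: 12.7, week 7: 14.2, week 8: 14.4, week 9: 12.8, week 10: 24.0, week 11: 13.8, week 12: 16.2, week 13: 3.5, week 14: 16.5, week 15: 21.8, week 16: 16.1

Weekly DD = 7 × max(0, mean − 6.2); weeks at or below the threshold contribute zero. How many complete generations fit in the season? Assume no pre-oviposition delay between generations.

Weekly DD (7 × max(0, T̄ − 6.2)): 119.7, 83.3, 43.4, 63.0, 11.2, 45.5, 56.0, 57.4, 46.2, 124.6, 53.2, 70.0, 0.0, 72.1, 109.2, 69.3.
Season total = 1024.1 DD.
Complete generations = ⌊1024.1 / 210⌋ = 4.

4 generations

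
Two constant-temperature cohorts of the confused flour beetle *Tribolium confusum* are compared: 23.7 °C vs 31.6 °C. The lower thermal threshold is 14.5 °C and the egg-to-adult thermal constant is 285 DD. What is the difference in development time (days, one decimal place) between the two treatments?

14.3 days

At 23.7 °C: 285 / (23.7 − 14.5) = 285 / 9.2 = 30.978 d.
At 31.6 °C: 285 / (31.6 − 14.5) = 285 / 17.1 = 16.667 d.
Difference = |30.978 − 16.667| = 14.312 ≈ 14.3 days.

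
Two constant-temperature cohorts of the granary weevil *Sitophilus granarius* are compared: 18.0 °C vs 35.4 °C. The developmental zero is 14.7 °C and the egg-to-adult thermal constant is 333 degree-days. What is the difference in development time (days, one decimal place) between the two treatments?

84.8 days

At 18.0 °C: 333 / (18.0 − 14.7) = 333 / 3.3 = 100.909 d.
At 35.4 °C: 333 / (35.4 − 14.7) = 333 / 20.7 = 16.087 d.
Difference = |100.909 − 16.087| = 84.822 ≈ 84.8 days.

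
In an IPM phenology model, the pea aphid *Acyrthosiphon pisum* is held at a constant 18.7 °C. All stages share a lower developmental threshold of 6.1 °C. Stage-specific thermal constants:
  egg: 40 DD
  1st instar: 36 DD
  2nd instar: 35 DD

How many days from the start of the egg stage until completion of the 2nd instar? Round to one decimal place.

8.8 days

Daily accumulation at 18.7 °C = 18.7 − 6.1 = 12.6 DD/day.
Total K = 40 + 36 + 35 = 111 DD.
Total duration = 111 / 12.6 = 8.810 ≈ 8.8 days.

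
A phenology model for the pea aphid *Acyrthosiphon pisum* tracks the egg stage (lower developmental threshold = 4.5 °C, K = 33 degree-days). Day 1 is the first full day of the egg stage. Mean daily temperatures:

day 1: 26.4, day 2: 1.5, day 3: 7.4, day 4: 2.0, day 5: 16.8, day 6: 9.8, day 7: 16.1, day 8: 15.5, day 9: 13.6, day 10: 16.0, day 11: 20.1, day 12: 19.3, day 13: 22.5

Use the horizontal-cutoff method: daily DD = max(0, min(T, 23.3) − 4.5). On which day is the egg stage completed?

day 5

Daily DD above 4.5 °C (capped at 18.8): 18.8, 0.0, 2.9, 0.0, 12.3, 5.3, 11.6, 11.0, 9.1, 11.5, 15.6, 14.8, 18.0.
Cumulative: 18.8, 18.8, 21.7, 21.7, 34.0, 39.3, 50.9, 61.9, 71.0, 82.5, 98.1, 112.9, 130.9.
The total first reaches 33 DD on day 5.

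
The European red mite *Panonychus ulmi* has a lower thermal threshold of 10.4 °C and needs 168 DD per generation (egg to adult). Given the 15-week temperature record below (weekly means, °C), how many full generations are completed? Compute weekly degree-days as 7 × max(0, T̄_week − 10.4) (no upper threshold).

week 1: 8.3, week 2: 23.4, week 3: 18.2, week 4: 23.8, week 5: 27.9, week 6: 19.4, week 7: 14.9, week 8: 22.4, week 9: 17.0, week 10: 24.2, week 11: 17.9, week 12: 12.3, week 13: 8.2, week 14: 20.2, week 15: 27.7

Weekly DD (7 × max(0, T̄ − 10.4)): 0.0, 91.0, 54.6, 93.8, 122.5, 63.0, 31.5, 84.0, 46.2, 96.6, 52.5, 13.3, 0.0, 68.6, 121.1.
Season total = 938.7 DD.
Complete generations = ⌊938.7 / 168⌋ = 5.

5 generations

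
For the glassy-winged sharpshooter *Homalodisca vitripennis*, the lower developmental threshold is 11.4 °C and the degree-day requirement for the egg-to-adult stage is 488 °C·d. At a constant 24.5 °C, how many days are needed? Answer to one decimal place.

37.3 days

Daily accumulation = 24.5 − 11.4 = 13.1 DD/day.
Duration = 488 / 13.1 = 37.252 ≈ 37.3 days.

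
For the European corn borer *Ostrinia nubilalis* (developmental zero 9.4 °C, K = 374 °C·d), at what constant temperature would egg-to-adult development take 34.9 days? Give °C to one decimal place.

Required daily accumulation = 374 / 34.9 = 10.716 DD/day.
T = T_base + 10.716 = 9.4 + 10.716 = 20.116 ≈ 20.1 °C.

20.1 °C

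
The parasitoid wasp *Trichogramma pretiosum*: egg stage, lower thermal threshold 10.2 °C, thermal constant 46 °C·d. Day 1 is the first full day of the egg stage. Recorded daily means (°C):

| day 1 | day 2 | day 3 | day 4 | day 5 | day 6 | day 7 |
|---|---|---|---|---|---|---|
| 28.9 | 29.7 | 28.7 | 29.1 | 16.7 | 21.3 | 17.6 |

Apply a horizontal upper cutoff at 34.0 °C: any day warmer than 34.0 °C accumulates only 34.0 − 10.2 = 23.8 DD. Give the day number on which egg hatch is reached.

day 3

Daily DD above 10.2 °C (capped at 23.8): 18.7, 19.5, 18.5, 18.9, 6.5, 11.1, 7.4.
Cumulative: 18.7, 38.2, 56.7, 75.6, 82.1, 93.2, 100.6.
The total first reaches 46 DD on day 3.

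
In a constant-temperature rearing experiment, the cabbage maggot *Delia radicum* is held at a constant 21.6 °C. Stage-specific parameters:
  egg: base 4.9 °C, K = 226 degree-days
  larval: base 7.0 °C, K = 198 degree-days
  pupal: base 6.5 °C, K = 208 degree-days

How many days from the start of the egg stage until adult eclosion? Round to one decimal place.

egg: 226 / (21.6 − 4.9) = 226 / 16.7 = 13.533 d.
larval: 198 / (21.6 − 7.0) = 198 / 14.6 = 13.562 d.
pupal: 208 / (21.6 − 6.5) = 208 / 15.1 = 13.775 d.
Sum = 40.869 ≈ 40.9 days.

40.9 days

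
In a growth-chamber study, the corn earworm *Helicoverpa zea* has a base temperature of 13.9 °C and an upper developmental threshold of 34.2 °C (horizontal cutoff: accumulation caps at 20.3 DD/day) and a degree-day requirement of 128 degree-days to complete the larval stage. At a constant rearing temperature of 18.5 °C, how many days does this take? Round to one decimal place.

27.8 days

Daily accumulation = 18.5 − 13.9 = 4.6 DD/day.
Duration = 128 / 4.6 = 27.826 ≈ 27.8 days.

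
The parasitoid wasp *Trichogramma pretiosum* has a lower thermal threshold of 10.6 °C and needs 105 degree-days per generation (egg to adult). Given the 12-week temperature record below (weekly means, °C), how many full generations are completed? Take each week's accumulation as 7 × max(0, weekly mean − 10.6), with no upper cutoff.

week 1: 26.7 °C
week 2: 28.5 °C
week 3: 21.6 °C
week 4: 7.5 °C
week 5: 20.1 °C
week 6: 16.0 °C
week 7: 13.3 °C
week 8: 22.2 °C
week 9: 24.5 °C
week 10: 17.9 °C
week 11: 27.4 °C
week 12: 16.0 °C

7 generations

Weekly DD (7 × max(0, T̄ − 10.6)): 112.7, 125.3, 77.0, 0.0, 66.5, 37.8, 18.9, 81.2, 97.3, 51.1, 117.6, 37.8.
Season total = 823.2 DD.
Complete generations = ⌊823.2 / 105⌋ = 7.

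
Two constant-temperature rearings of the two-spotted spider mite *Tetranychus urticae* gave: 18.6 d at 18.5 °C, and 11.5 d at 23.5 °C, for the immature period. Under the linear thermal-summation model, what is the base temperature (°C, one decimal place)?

10.4 °C

Linear rate model ⇒ the product D·(T − T_b) is constant across temperatures.
18.6·(18.5 − T_b) = 11.5·(23.5 − T_b)
T_b = (18.6·18.5 − 11.5·23.5) / (18.6 − 11.5) = 73.85 / 7.1 = 10.401 °C ≈ 10.4 °C.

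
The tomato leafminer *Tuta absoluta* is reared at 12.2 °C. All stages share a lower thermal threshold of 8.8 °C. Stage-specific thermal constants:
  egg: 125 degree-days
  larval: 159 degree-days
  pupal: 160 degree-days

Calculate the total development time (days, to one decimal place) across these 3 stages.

130.6 days

Daily accumulation at 12.2 °C = 12.2 − 8.8 = 3.4 DD/day.
Total K = 125 + 159 + 160 = 444 DD.
Total duration = 444 / 3.4 = 130.588 ≈ 130.6 days.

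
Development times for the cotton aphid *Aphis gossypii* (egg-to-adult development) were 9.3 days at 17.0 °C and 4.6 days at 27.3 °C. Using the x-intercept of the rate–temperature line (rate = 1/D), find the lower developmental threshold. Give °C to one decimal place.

6.9 °C

Under the model K = D·(T − T_b), so D₁·(T₁ − T_b) = D₂·(T₂ − T_b).
9.3·(17.0 − T_b) = 4.6·(27.3 − T_b)
T_b = (9.3·17.0 − 4.6·27.3) / (9.3 − 4.6) = 32.52 / 4.7 = 6.919 °C ≈ 6.9 °C.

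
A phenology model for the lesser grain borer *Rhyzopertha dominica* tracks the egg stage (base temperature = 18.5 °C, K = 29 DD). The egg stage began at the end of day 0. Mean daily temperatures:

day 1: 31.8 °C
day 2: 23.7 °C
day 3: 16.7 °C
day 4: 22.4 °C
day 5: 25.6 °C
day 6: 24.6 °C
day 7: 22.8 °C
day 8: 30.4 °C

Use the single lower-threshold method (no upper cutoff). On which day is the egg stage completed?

day 5

Daily DD above 18.5 °C: 13.3, 5.2, 0.0, 3.9, 7.1, 6.1, 4.3, 11.9.
Cumulative: 13.3, 18.5, 18.5, 22.4, 29.5, 35.6, 39.9, 51.8.
The total first reaches 29 DD on day 5.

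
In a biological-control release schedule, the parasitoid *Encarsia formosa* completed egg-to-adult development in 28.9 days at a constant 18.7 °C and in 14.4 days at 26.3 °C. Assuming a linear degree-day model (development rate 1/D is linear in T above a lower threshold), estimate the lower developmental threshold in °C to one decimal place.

11.2 °C

Linear rate model ⇒ the product D·(T − T_b) is constant across temperatures.
28.9·(18.7 − T_b) = 14.4·(26.3 − T_b)
T_b = (28.9·18.7 − 14.4·26.3) / (28.9 − 14.4) = 161.71 / 14.5 = 11.152 °C ≈ 11.2 °C.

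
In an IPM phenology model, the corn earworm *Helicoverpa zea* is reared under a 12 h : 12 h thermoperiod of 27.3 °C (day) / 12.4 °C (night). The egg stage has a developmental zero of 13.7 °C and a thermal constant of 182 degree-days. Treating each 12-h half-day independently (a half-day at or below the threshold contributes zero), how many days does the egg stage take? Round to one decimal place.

26.8 days

Day half: max(0, 27.3 − 13.7) × 0.5 = 13.6 × 0.5 = 6.80 DD.
Night half: max(0, 12.4 − 13.7) × 0.5 = 0.0 × 0.5 = 0.00 DD.
Per 24 h: 6.80 DD/day.
Duration = 182 / 6.80 = 26.765 ≈ 26.8 days.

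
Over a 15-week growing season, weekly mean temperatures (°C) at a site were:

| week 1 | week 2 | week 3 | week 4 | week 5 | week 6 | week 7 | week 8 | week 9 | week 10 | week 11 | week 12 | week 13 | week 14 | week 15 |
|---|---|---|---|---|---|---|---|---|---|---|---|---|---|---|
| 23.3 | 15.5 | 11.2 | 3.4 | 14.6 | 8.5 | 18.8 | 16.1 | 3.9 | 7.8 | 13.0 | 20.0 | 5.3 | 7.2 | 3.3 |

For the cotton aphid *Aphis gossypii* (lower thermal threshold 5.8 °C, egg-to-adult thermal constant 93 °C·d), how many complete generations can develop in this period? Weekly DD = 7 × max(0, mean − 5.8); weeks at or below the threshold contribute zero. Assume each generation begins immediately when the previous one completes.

Weekly DD (7 × max(0, T̄ − 5.8)): 122.5, 67.9, 37.8, 0.0, 61.6, 18.9, 91.0, 72.1, 0.0, 14.0, 50.4, 99.4, 0.0, 9.8, 0.0.
Season total = 645.4 DD.
Complete generations = ⌊645.4 / 93⌋ = 6.

6 generations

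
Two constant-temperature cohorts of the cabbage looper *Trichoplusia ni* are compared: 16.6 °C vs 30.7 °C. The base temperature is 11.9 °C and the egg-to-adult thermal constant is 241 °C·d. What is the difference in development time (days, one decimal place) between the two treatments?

38.5 days

At 16.6 °C: 241 / (16.6 − 11.9) = 241 / 4.7 = 51.277 d.
At 30.7 °C: 241 / (30.7 − 11.9) = 241 / 18.8 = 12.819 d.
Difference = |51.277 − 12.819| = 38.457 ≈ 38.5 days.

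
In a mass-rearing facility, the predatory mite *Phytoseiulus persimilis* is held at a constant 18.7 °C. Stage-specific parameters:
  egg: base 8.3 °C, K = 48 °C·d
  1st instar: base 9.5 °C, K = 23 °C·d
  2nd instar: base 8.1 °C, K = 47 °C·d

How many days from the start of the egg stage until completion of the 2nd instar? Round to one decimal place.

egg: 48 / (18.7 − 8.3) = 48 / 10.4 = 4.615 d.
1st instar: 23 / (18.7 − 9.5) = 23 / 9.2 = 2.500 d.
2nd instar: 47 / (18.7 − 8.1) = 47 / 10.6 = 4.434 d.
Sum = 11.549 ≈ 11.5 days.

11.5 days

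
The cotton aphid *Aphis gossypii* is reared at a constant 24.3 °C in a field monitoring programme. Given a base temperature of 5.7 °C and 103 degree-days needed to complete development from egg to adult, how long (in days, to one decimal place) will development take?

5.5 days

Daily accumulation = 24.3 − 5.7 = 18.6 DD/day.
Duration = 103 / 18.6 = 5.538 ≈ 5.5 days.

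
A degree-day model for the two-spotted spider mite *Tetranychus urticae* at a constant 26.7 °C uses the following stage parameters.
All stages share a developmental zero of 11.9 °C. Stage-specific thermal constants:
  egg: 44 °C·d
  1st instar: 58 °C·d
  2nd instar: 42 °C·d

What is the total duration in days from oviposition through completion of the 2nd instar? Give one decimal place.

9.7 days

Daily accumulation at 26.7 °C = 26.7 − 11.9 = 14.8 DD/day.
Total K = 44 + 58 + 42 = 144 DD.
Total duration = 144 / 14.8 = 9.730 ≈ 9.7 days.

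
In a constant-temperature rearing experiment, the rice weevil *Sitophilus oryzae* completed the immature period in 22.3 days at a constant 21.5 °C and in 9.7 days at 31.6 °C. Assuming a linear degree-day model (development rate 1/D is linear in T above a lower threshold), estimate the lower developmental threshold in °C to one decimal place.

13.7 °C

Linear rate model ⇒ the product D·(T − T_b) is constant across temperatures.
22.3·(21.5 − T_b) = 9.7·(31.6 − T_b)
T_b = (22.3·21.5 − 9.7·31.6) / (22.3 − 9.7) = 172.93 / 12.6 = 13.725 °C ≈ 13.7 °C.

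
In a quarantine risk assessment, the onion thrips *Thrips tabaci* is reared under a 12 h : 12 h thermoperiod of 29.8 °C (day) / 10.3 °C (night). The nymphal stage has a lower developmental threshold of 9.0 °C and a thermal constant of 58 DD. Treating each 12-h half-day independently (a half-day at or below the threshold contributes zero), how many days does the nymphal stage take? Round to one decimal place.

5.2 days

Day half: max(0, 29.8 − 9.0) × 0.5 = 20.8 × 0.5 = 10.40 DD.
Night half: max(0, 10.3 − 9.0) × 0.5 = 1.3 × 0.5 = 0.65 DD.
Per 24 h: 11.05 DD/day.
Duration = 58 / 11.05 = 5.249 ≈ 5.2 days.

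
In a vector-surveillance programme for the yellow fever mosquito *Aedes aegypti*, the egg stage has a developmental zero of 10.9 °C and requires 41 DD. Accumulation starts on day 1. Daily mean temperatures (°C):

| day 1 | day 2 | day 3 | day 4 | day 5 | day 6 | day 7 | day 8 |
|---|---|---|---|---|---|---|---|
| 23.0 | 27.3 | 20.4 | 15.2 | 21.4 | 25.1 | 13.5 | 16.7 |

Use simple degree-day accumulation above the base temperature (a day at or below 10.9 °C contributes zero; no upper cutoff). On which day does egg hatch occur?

Daily DD above 10.9 °C: 12.1, 16.4, 9.5, 4.3, 10.5, 14.2, 2.6, 5.8.
Cumulative: 12.1, 28.5, 38.0, 42.3, 52.8, 67.0, 69.6, 75.4.
The total first reaches 41 DD on day 4.

day 4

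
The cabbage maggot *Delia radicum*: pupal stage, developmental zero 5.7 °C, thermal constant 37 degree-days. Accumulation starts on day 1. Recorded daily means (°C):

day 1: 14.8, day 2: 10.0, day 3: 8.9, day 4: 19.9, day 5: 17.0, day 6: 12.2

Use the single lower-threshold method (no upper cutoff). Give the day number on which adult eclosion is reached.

day 5

Daily DD above 5.7 °C: 9.1, 4.3, 3.2, 14.2, 11.3, 6.5.
Cumulative: 9.1, 13.4, 16.6, 30.8, 42.1, 48.6.
The total first reaches 37 DD on day 5.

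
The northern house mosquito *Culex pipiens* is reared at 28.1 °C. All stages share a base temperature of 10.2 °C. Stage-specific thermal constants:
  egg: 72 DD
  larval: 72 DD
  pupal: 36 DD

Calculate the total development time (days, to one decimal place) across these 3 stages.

Daily accumulation at 28.1 °C = 28.1 − 10.2 = 17.9 DD/day.
Total K = 72 + 72 + 36 = 180 DD.
Total duration = 180 / 17.9 = 10.056 ≈ 10.1 days.

10.1 days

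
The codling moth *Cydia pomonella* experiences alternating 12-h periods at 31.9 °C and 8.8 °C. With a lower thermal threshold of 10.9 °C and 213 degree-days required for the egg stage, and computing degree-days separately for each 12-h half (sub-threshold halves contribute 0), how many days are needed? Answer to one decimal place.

20.3 days

Day half: max(0, 31.9 − 10.9) × 0.5 = 21.0 × 0.5 = 10.50 DD.
Night half: max(0, 8.8 − 10.9) × 0.5 = 0.0 × 0.5 = 0.00 DD.
Per 24 h: 10.50 DD/day.
Duration = 213 / 10.50 = 20.286 ≈ 20.3 days.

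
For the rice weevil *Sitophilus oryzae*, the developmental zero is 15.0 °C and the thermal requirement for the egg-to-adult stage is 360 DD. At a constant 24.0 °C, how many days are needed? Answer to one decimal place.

40.0 days

Daily accumulation = 24.0 − 15.0 = 9.0 DD/day.
Duration = 360 / 9.0 = 40.000 ≈ 40.0 days.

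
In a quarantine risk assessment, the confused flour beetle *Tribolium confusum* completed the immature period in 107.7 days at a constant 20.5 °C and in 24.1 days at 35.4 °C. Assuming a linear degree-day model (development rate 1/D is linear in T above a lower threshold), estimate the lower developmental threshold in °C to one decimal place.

16.2 °C

Under the model K = D·(T − T_b), so D₁·(T₁ − T_b) = D₂·(T₂ − T_b).
107.7·(20.5 − T_b) = 24.1·(35.4 − T_b)
T_b = (107.7·20.5 − 24.1·35.4) / (107.7 − 24.1) = 1354.71 / 83.6 = 16.205 °C ≈ 16.2 °C.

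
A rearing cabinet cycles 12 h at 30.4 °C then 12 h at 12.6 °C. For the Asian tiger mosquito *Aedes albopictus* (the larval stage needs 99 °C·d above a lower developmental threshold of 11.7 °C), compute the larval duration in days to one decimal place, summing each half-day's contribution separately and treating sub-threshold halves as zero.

Day half: max(0, 30.4 − 11.7) × 0.5 = 18.7 × 0.5 = 9.35 DD.
Night half: max(0, 12.6 − 11.7) × 0.5 = 0.9 × 0.5 = 0.45 DD.
Per 24 h: 9.80 DD/day.
Duration = 99 / 9.80 = 10.102 ≈ 10.1 days.

10.1 days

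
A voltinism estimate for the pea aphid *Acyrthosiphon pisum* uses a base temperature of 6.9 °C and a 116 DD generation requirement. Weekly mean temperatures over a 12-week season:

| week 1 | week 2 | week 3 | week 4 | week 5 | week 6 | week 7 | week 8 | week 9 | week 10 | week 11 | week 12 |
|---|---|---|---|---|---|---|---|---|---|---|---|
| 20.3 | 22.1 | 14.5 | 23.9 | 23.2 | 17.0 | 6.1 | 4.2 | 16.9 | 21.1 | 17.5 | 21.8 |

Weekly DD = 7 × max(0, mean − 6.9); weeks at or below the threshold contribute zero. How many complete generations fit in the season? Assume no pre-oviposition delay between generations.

7 generations

Weekly DD (7 × max(0, T̄ − 6.9)): 93.8, 106.4, 53.2, 119.0, 114.1, 70.7, 0.0, 0.0, 70.0, 99.4, 74.2, 104.3.
Season total = 905.1 DD.
Complete generations = ⌊905.1 / 116⌋ = 7.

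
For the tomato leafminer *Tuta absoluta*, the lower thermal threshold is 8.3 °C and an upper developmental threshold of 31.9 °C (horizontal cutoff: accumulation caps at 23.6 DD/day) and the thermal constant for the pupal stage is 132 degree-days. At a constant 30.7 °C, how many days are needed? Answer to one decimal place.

Daily accumulation = 30.7 − 8.3 = 22.4 DD/day.
Duration = 132 / 22.4 = 5.893 ≈ 5.9 days.

5.9 days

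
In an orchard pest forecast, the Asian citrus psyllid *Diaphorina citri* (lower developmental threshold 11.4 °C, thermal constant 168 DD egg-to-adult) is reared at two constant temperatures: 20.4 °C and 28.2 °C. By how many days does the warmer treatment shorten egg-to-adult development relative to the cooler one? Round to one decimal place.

At 20.4 °C: 168 / (20.4 − 11.4) = 168 / 9.0 = 18.667 d.
At 28.2 °C: 168 / (28.2 − 11.4) = 168 / 16.8 = 10.000 d.
Difference = |18.667 − 10.000| = 8.667 ≈ 8.7 days.

8.7 days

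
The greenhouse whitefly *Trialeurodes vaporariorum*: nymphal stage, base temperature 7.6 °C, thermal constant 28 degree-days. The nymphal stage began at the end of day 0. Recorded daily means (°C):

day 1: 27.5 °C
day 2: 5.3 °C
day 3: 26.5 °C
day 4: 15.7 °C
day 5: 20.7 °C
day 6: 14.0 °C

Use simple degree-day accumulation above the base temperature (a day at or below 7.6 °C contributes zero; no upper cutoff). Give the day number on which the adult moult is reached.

day 3

Daily DD above 7.6 °C: 19.9, 0.0, 18.9, 8.1, 13.1, 6.4.
Cumulative: 19.9, 19.9, 38.8, 46.9, 60.0, 66.4.
The total first reaches 28 DD on day 3.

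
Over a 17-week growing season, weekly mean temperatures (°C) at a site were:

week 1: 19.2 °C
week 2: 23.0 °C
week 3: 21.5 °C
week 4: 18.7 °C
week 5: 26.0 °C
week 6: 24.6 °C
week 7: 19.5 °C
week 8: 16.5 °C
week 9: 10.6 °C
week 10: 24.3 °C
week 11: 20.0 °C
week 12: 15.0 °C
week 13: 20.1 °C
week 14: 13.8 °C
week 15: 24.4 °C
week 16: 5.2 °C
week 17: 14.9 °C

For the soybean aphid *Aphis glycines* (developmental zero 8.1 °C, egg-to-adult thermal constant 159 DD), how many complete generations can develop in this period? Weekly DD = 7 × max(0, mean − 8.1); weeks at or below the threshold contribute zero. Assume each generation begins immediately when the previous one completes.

Weekly DD (7 × max(0, T̄ − 8.1)): 77.7, 104.3, 93.8, 74.2, 125.3, 115.5, 79.8, 58.8, 17.5, 113.4, 83.3, 48.3, 84.0, 39.9, 114.1, 0.0, 47.6.
Season total = 1277.5 DD.
Complete generations = ⌊1277.5 / 159⌋ = 8.

8 generations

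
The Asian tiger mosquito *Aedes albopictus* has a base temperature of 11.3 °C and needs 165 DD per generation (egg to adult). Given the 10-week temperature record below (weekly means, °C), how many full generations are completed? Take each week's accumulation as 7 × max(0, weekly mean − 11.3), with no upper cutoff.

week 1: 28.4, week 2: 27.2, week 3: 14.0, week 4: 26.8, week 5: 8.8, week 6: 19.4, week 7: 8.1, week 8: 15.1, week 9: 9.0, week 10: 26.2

3 generations

Weekly DD (7 × max(0, T̄ − 11.3)): 119.7, 111.3, 18.9, 108.5, 0.0, 56.7, 0.0, 26.6, 0.0, 104.3.
Season total = 546.0 DD.
Complete generations = ⌊546.0 / 165⌋ = 3.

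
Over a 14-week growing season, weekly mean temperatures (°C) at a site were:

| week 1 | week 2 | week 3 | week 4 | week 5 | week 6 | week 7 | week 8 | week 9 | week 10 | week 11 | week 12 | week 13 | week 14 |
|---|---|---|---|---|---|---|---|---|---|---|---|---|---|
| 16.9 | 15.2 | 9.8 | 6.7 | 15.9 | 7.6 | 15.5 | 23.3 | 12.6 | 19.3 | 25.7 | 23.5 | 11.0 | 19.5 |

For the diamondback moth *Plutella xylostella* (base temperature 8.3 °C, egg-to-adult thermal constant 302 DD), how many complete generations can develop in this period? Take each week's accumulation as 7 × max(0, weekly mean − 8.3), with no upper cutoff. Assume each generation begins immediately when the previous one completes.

Weekly DD (7 × max(0, T̄ − 8.3)): 60.2, 48.3, 10.5, 0.0, 53.2, 0.0, 50.4, 105.0, 30.1, 77.0, 121.8, 106.4, 18.9, 78.4.
Season total = 760.2 DD.
Complete generations = ⌊760.2 / 302⌋ = 2.

2 generations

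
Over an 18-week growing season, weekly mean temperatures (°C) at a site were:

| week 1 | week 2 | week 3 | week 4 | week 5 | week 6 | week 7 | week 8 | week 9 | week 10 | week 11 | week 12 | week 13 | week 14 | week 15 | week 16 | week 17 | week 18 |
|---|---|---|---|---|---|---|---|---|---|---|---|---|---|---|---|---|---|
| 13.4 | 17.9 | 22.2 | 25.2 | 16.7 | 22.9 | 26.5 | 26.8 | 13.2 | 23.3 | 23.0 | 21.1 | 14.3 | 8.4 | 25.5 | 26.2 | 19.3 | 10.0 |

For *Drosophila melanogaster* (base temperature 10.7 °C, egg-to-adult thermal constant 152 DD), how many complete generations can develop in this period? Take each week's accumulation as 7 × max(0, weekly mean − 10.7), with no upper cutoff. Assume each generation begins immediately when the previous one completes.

Weekly DD (7 × max(0, T̄ − 10.7)): 18.9, 50.4, 80.5, 101.5, 42.0, 85.4, 110.6, 112.7, 17.5, 88.2, 86.1, 72.8, 25.2, 0.0, 103.6, 108.5, 60.2, 0.0.
Season total = 1164.1 DD.
Complete generations = ⌊1164.1 / 152⌋ = 7.

7 generations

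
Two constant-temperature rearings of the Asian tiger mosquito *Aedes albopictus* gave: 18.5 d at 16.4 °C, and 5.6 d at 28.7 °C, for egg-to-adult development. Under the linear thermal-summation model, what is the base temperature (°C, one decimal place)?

Linear rate model ⇒ the product D·(T − T_b) is constant across temperatures.
18.5·(16.4 − T_b) = 5.6·(28.7 − T_b)
T_b = (18.5·16.4 − 5.6·28.7) / (18.5 − 5.6) = 142.68 / 12.9 = 11.060 °C ≈ 11.1 °C.

11.1 °C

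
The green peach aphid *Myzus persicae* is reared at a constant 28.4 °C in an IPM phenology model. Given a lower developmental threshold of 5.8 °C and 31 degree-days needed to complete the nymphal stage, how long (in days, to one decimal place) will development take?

1.4 days

Daily accumulation = 28.4 − 5.8 = 22.6 DD/day.
Duration = 31 / 22.6 = 1.372 ≈ 1.4 days.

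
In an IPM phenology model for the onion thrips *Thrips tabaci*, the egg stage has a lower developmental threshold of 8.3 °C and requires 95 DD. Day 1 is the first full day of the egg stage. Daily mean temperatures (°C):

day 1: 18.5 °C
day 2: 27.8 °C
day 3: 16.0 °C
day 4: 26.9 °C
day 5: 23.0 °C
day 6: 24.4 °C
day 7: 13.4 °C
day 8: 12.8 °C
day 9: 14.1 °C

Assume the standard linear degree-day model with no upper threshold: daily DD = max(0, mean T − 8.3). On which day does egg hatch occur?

Daily DD above 8.3 °C: 10.2, 19.5, 7.7, 18.6, 14.7, 16.1, 5.1, 4.5, 5.8.
Cumulative: 10.2, 29.7, 37.4, 56.0, 70.7, 86.8, 91.9, 96.4, 102.2.
The total first reaches 95 DD on day 8.

day 8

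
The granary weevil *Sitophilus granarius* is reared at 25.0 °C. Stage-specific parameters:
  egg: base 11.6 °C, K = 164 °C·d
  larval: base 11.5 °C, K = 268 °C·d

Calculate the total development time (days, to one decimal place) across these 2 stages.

32.1 days

egg: 164 / (25.0 − 11.6) = 164 / 13.4 = 12.239 d.
larval: 268 / (25.0 − 11.5) = 268 / 13.5 = 19.852 d.
Sum = 32.091 ≈ 32.1 days.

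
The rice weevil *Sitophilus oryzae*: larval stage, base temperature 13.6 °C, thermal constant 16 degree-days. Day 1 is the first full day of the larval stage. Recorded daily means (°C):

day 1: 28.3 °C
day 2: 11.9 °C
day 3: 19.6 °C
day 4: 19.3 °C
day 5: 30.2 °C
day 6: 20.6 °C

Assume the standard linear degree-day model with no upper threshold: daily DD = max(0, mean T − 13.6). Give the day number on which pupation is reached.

day 3

Daily DD above 13.6 °C: 14.7, 0.0, 6.0, 5.7, 16.6, 7.0.
Cumulative: 14.7, 14.7, 20.7, 26.4, 43.0, 50.0.
The total first reaches 16 DD on day 3.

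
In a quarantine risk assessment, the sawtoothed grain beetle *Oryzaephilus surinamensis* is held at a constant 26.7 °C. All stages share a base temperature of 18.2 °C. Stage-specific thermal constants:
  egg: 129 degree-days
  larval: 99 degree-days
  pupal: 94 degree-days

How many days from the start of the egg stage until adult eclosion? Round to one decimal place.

Daily accumulation at 26.7 °C = 26.7 − 18.2 = 8.5 DD/day.
Total K = 129 + 99 + 94 = 322 DD.
Total duration = 322 / 8.5 = 37.882 ≈ 37.9 days.

37.9 days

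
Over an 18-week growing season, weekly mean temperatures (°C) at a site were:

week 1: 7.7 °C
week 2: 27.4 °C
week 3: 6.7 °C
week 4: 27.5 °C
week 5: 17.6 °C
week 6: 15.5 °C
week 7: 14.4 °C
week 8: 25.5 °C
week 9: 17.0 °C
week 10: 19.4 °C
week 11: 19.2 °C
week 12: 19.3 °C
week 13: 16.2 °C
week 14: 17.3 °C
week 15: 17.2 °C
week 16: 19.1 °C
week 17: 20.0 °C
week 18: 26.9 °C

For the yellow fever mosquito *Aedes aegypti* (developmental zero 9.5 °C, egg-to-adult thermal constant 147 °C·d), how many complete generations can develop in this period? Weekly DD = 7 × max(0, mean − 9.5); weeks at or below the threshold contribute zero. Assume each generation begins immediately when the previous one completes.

7 generations

Weekly DD (7 × max(0, T̄ − 9.5)): 0.0, 125.3, 0.0, 126.0, 56.7, 42.0, 34.3, 112.0, 52.5, 69.3, 67.9, 68.6, 46.9, 54.6, 53.9, 67.2, 73.5, 121.8.
Season total = 1172.5 DD.
Complete generations = ⌊1172.5 / 147⌋ = 7.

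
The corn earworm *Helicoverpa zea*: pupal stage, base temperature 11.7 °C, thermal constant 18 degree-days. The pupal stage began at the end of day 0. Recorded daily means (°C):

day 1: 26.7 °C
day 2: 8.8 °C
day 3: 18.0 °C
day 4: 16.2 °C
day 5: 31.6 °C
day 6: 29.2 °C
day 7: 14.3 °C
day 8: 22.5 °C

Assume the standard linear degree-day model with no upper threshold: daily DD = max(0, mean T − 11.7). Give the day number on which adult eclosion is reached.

Daily DD above 11.7 °C: 15.0, 0.0, 6.3, 4.5, 19.9, 17.5, 2.6, 10.8.
Cumulative: 15.0, 15.0, 21.3, 25.8, 45.7, 63.2, 65.8, 76.6.
The total first reaches 18 DD on day 3.

day 3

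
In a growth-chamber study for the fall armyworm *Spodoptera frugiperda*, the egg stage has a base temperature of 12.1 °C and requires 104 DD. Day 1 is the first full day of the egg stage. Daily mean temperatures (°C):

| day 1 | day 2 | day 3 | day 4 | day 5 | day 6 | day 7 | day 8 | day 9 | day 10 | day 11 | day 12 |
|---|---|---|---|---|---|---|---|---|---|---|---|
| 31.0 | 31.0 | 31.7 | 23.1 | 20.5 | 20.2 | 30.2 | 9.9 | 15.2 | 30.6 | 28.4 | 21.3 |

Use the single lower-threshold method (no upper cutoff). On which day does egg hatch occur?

day 9

Daily DD above 12.1 °C: 18.9, 18.9, 19.6, 11.0, 8.4, 8.1, 18.1, 0.0, 3.1, 18.5, 16.3, 9.2.
Cumulative: 18.9, 37.8, 57.4, 68.4, 76.8, 84.9, 103.0, 103.0, 106.1, 124.6, 140.9, 150.1.
The total first reaches 104 DD on day 9.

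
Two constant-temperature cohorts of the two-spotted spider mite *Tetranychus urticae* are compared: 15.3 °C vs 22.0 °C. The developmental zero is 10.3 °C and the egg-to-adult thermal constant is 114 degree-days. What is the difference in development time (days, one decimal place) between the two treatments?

At 15.3 °C: 114 / (15.3 − 10.3) = 114 / 5.0 = 22.800 d.
At 22.0 °C: 114 / (22.0 − 10.3) = 114 / 11.7 = 9.744 d.
Difference = |22.800 − 9.744| = 13.056 ≈ 13.1 days.

13.1 days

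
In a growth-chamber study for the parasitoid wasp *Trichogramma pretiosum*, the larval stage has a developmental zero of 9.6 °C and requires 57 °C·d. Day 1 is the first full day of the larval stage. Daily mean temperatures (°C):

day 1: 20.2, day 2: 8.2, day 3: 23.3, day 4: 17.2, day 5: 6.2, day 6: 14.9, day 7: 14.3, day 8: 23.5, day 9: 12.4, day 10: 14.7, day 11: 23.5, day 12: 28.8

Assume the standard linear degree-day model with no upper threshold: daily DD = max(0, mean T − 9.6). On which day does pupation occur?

day 9

Daily DD above 9.6 °C: 10.6, 0.0, 13.7, 7.6, 0.0, 5.3, 4.7, 13.9, 2.8, 5.1, 13.9, 19.2.
Cumulative: 10.6, 10.6, 24.3, 31.9, 31.9, 37.2, 41.9, 55.8, 58.6, 63.7, 77.6, 96.8.
The total first reaches 57 DD on day 9.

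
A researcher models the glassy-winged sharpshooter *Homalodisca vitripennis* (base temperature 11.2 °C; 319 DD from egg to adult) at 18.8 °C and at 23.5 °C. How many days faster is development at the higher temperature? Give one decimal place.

16.0 days

At 18.8 °C: 319 / (18.8 − 11.2) = 319 / 7.6 = 41.974 d.
At 23.5 °C: 319 / (23.5 − 11.2) = 319 / 12.3 = 25.935 d.
Difference = |41.974 − 25.935| = 16.039 ≈ 16.0 days.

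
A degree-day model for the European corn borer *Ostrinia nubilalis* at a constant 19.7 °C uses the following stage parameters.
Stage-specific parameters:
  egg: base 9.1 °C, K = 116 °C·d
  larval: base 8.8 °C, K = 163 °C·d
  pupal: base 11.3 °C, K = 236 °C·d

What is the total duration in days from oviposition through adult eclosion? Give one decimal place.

54.0 days

egg: 116 / (19.7 − 9.1) = 116 / 10.6 = 10.943 d.
larval: 163 / (19.7 − 8.8) = 163 / 10.9 = 14.954 d.
pupal: 236 / (19.7 − 11.3) = 236 / 8.4 = 28.095 d.
Sum = 53.993 ≈ 54.0 days.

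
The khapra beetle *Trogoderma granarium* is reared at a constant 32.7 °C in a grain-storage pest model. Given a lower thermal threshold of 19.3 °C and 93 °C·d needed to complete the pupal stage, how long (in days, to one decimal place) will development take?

6.9 days

Daily accumulation = 32.7 − 19.3 = 13.4 DD/day.
Duration = 93 / 13.4 = 6.940 ≈ 6.9 days.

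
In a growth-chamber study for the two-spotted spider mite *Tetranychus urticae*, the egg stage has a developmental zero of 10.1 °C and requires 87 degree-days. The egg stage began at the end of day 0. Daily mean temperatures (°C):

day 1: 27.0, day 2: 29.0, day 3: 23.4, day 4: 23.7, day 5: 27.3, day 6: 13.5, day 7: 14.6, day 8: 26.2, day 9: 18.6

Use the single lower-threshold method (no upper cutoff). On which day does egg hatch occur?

Daily DD above 10.1 °C: 16.9, 18.9, 13.3, 13.6, 17.2, 3.4, 4.5, 16.1, 8.5.
Cumulative: 16.9, 35.8, 49.1, 62.7, 79.9, 83.3, 87.8, 103.9, 112.4.
The total first reaches 87 DD on day 7.

day 7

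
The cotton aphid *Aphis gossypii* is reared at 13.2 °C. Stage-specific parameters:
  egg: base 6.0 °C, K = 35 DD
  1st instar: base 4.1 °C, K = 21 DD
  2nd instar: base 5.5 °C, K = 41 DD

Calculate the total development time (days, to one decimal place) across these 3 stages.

egg: 35 / (13.2 − 6.0) = 35 / 7.2 = 4.861 d.
1st instar: 21 / (13.2 − 4.1) = 21 / 9.1 = 2.308 d.
2nd instar: 41 / (13.2 − 5.5) = 41 / 7.7 = 5.325 d.
Sum = 12.493 ≈ 12.5 days.

12.5 days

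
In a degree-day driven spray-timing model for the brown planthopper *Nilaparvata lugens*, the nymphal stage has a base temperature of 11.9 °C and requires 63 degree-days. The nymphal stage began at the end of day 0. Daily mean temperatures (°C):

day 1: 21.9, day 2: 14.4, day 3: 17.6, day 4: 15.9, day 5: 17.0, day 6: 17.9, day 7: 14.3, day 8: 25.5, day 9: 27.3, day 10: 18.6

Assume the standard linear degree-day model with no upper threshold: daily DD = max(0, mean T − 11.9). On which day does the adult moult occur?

Daily DD above 11.9 °C: 10.0, 2.5, 5.7, 4.0, 5.1, 6.0, 2.4, 13.6, 15.4, 6.7.
Cumulative: 10.0, 12.5, 18.2, 22.2, 27.3, 33.3, 35.7, 49.3, 64.7, 71.4.
The total first reaches 63 DD on day 9.

day 9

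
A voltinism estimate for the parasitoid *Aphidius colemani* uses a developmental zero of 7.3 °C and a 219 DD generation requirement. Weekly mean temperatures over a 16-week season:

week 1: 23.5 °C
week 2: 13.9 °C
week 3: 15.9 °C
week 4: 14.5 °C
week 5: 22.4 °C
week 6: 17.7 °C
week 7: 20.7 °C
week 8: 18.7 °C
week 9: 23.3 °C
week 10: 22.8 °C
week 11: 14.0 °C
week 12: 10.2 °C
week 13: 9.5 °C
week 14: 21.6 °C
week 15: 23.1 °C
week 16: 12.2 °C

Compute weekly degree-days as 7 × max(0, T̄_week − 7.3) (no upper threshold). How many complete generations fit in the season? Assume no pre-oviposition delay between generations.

5 generations

Weekly DD (7 × max(0, T̄ − 7.3)): 113.4, 46.2, 60.2, 50.4, 105.7, 72.8, 93.8, 79.8, 112.0, 108.5, 46.9, 20.3, 15.4, 100.1, 110.6, 34.3.
Season total = 1170.4 DD.
Complete generations = ⌊1170.4 / 219⌋ = 5.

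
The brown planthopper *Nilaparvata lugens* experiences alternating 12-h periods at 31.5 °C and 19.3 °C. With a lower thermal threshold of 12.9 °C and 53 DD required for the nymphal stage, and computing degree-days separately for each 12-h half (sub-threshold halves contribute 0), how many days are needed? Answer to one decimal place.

Day half: max(0, 31.5 − 12.9) × 0.5 = 18.6 × 0.5 = 9.30 DD.
Night half: max(0, 19.3 − 12.9) × 0.5 = 6.4 × 0.5 = 3.20 DD.
Per 24 h: 12.50 DD/day.
Duration = 53 / 12.50 = 4.240 ≈ 4.2 days.

4.2 days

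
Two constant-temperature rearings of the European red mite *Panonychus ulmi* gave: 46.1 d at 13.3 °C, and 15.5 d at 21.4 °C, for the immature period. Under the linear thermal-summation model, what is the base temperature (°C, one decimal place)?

9.2 °C

Equal thermal constants: D₁(T₁ − T_b) = D₂(T₂ − T_b).
46.1·(13.3 − T_b) = 15.5·(21.4 − T_b)
T_b = (46.1·13.3 − 15.5·21.4) / (46.1 − 15.5) = 281.43 / 30.6 = 9.197 °C ≈ 9.2 °C.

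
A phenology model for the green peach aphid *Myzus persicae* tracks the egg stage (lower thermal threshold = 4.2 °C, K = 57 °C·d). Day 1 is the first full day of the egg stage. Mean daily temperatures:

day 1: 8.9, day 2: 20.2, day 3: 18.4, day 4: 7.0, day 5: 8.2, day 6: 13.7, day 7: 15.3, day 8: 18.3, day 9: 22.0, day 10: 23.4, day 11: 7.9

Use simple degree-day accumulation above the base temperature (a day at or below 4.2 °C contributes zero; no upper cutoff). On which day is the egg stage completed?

Daily DD above 4.2 °C: 4.7, 16.0, 14.2, 2.8, 4.0, 9.5, 11.1, 14.1, 17.8, 19.2, 3.7.
Cumulative: 4.7, 20.7, 34.9, 37.7, 41.7, 51.2, 62.3, 76.4, 94.2, 113.4, 117.1.
The total first reaches 57 DD on day 7.

day 7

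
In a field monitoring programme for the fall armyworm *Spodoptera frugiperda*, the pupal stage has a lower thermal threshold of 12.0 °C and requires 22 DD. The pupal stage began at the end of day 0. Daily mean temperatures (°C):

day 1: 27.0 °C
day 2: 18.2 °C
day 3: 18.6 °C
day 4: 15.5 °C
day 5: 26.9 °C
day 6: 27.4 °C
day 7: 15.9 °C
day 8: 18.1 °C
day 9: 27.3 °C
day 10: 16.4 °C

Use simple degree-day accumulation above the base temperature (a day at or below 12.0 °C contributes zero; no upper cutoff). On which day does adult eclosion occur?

day 3

Daily DD above 12.0 °C: 15.0, 6.2, 6.6, 3.5, 14.9, 15.4, 3.9, 6.1, 15.3, 4.4.
Cumulative: 15.0, 21.2, 27.8, 31.3, 46.2, 61.6, 65.5, 71.6, 86.9, 91.3.
The total first reaches 22 DD on day 3.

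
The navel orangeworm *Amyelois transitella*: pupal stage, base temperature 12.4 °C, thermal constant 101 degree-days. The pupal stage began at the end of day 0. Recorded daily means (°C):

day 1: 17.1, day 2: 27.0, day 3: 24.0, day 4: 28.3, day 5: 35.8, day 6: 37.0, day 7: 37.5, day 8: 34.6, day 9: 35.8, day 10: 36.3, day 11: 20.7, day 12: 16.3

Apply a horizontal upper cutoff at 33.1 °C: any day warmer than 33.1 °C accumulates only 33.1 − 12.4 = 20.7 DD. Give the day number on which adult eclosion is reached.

day 7

Daily DD above 12.4 °C (capped at 20.7): 4.7, 14.6, 11.6, 15.9, 20.7, 20.7, 20.7, 20.7, 20.7, 20.7, 8.3, 3.9.
Cumulative: 4.7, 19.3, 30.9, 46.8, 67.5, 88.2, 108.9, 129.6, 150.3, 171.0, 179.3, 183.2.
The total first reaches 101 DD on day 7.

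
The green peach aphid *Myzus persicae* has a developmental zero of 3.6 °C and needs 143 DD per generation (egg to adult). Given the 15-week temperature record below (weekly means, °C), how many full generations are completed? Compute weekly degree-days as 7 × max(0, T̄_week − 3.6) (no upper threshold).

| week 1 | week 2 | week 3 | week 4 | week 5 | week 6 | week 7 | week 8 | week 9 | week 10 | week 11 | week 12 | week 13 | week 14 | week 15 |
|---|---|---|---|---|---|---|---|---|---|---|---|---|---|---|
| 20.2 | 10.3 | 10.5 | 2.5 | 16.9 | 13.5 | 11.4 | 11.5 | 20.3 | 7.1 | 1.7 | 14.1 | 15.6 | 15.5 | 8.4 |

Weekly DD (7 × max(0, T̄ − 3.6)): 116.2, 46.9, 48.3, 0.0, 93.1, 69.3, 54.6, 55.3, 116.9, 24.5, 0.0, 73.5, 84.0, 83.3, 33.6.
Season total = 899.5 DD.
Complete generations = ⌊899.5 / 143⌋ = 6.

6 generations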